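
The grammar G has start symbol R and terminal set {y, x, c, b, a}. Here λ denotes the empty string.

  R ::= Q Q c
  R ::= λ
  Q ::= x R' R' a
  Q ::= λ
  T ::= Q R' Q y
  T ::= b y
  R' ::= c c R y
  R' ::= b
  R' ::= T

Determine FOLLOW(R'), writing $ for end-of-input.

{a, b, c, x, y}

FIRST(Q): from Q::=x R' R' a we get {x}; from Q::=λ we get {λ}. So FIRST(Q) = {λ, x}.
FIRST(R): from R::=Q Q c we get {c, x}; from R::=λ we get {λ}. So FIRST(R) = {λ, c, x}.
FIRST(T): from T::=Q R' Q y we get {b, c, x}; from T::=b y we get {b}. So FIRST(T) = {b, c, x}.
FIRST(R'): from R'::=c c R y we get {c}; from R'::=b we get {b}; from R'::=T we get {b, c, x}. So FIRST(R') = {b, c, x}.
FOLLOW(R) includes $ since R is the start symbol.
FOLLOW(R): in R'::=c c R y, R is followed by y with FIRST {y}. Thus FOLLOW(R) = {$, y}.
FOLLOW(Q): in R::=Q Q c (occurrence 1), Q is followed by Q c with FIRST {c, x}; in R::=Q Q c (occurrence 2), Q is followed by c with FIRST {c}; in T::=Q R' Q y (occurrence 1), Q is followed by R' Q y with FIRST {b, c, x}; in T::=Q R' Q y (occurrence 2), Q is followed by y with FIRST {y}. Thus FOLLOW(Q) = {b, c, x, y}.
FOLLOW(R'): in Q::=x R' R' a (occurrence 1), R' is followed by R' a with FIRST {b, c, x}; in Q::=x R' R' a (occurrence 2), R' is followed by a with FIRST {a}; in T::=Q R' Q y, R' is followed by Q y with FIRST {x, y}. Thus FOLLOW(R') = {a, b, c, x, y}.
FOLLOW(T): in R'::=T, the suffix after T is empty, so FOLLOW(T) ⊇ FOLLOW(R') = {a, b, c, x, y}. Thus FOLLOW(T) = {a, b, c, x, y}.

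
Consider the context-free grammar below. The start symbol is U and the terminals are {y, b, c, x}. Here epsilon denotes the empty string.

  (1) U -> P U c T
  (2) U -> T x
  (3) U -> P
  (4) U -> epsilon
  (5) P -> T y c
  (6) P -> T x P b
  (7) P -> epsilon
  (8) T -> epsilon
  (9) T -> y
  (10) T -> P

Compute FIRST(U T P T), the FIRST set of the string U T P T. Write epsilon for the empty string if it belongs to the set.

FIRST(U): from U->P U c T we get {c, x, y}; from U->T x we get {x, y}; from U->P we get {epsilon, x, y}; from U->epsilon we get {epsilon}. So FIRST(U) = {epsilon, c, x, y}.
FIRST(P): from P->T y c we get {x, y}; from P->T x P b we get {x, y}; from P->epsilon we get {epsilon}. So FIRST(P) = {epsilon, x, y}.
FIRST(T): from T->epsilon we get {epsilon}; from T->y we get {y}; from T->P we get {epsilon, x, y}. So FIRST(T) = {epsilon, x, y}.
FIRST(U T P T): take FIRST of each symbol in turn, carrying on past any symbol whose FIRST contains epsilon; result {epsilon, c, x, y}.

{epsilon, c, x, y}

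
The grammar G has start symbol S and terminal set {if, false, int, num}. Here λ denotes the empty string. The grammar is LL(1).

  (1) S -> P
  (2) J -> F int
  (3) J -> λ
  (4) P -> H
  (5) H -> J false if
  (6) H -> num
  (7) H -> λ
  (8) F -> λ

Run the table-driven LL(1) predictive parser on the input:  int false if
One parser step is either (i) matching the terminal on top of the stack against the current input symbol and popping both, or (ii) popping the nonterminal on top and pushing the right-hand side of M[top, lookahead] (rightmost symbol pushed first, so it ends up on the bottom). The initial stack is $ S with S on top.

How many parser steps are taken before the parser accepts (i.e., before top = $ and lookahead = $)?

8

step 1: stack=$ S  input=int false if $  — expand S -> P
step 2: stack=$ P  input=int false if $  — expand P -> H
step 3: stack=$ H  input=int false if $  — expand H -> J false if
step 4: stack=$ if false J  input=int false if $  — expand J -> F int
step 5: stack=$ if false int F  input=int false if $  — expand F -> λ
step 6: stack=$ if false int  input=int false if $  — match int
step 7: stack=$ if false  input=false if $  — match false
step 8: stack=$ if  input=if $  — match if
Accept reached after 8 steps.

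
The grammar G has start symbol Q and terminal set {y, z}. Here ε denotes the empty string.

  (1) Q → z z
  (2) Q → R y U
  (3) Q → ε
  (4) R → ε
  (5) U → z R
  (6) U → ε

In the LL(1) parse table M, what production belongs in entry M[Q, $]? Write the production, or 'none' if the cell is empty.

Q → ε

FIRST(R) = {ε}
FIRST(U) = {ε, z}
FIRST(Q) = {ε, y, z}  (via R y U)
FOLLOW(Q) includes $ since Q is the start symbol.
FOLLOW(Q): Q appears on no right-hand side. Thus FOLLOW(Q) = {$}.
For Q → z z: FIRST(z z) = {z}, so it goes in M[Q, t] for t ∈ {z}.
For Q → R y U: FIRST(R y U) = {y}, so it goes in M[Q, t] for t ∈ {y}.
For Q → ε: FIRST(ε) = {ε}, so it goes in M[Q, t] for t ∈ {}; since ε ∈ FIRST, also for every t ∈ FOLLOW(Q) = {$}.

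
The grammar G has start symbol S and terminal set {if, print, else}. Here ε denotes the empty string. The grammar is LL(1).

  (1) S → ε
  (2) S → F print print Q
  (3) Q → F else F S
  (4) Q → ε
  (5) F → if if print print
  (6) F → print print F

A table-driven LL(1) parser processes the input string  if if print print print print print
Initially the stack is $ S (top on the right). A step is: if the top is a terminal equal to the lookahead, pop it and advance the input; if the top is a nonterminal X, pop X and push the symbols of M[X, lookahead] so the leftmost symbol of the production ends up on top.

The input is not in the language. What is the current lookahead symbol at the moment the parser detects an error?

step 1: stack=$ S  input=if if print print print print print $  — expand S → F print print Q
step 2: stack=$ Q print print F  input=if if print print print print print $  — expand F → if if print print
step 3: stack=$ Q print print print print if if  input=if if print print print print print $  — match if
step 4: stack=$ Q print print print print if  input=if print print print print print $  — match if
step 5: stack=$ Q print print print print  input=print print print print print $  — match print
step 6: stack=$ Q print print print  input=print print print print $  — match print
step 7: stack=$ Q print print  input=print print print $  — match print
step 8: stack=$ Q print  input=print print $  — match print
step 9: stack=$ Q  input=print $  — expand Q → F else F S
step 10: stack=$ S F else F  input=print $  — expand F → print print F
step 11: stack=$ S F else F print print  input=print $  — match print
step 12: stack=$ S F else F print  input=$  — error: top is terminal print but lookahead is $

$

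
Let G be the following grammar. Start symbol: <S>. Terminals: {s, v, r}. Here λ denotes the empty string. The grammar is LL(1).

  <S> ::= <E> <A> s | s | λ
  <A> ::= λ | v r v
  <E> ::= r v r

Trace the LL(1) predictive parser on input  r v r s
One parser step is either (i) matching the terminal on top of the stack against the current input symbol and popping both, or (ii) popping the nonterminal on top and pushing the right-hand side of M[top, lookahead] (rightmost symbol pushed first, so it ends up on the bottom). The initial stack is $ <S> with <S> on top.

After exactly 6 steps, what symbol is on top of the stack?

step 1: stack=$ <S>  input=r v r s $  — expand <S> ::= <E> <A> s
step 2: stack=$ s <A> <E>  input=r v r s $  — expand <E> ::= r v r
step 3: stack=$ s <A> r v r  input=r v r s $  — match r
step 4: stack=$ s <A> r v  input=v r s $  — match v
step 5: stack=$ s <A> r  input=r s $  — match r
step 6: stack=$ s <A>  input=s $  — expand <A> ::= λ
Stack after step 6: $ s (top = s).

s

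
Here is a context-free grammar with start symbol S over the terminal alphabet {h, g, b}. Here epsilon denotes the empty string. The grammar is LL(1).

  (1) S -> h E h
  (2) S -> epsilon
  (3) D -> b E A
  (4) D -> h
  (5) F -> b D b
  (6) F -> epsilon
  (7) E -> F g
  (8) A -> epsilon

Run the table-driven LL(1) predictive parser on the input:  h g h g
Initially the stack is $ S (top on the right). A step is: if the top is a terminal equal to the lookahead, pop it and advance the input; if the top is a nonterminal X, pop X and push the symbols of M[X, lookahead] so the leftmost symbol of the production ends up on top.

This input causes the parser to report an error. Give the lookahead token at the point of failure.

g

step 1: stack=$ S  input=h g h g $  — expand S -> h E h
step 2: stack=$ h E h  input=h g h g $  — match h
step 3: stack=$ h E  input=g h g $  — expand E -> F g
step 4: stack=$ h g F  input=g h g $  — expand F -> epsilon
step 5: stack=$ h g  input=g h g $  — match g
step 6: stack=$ h  input=h g $  — match h
step 7: stack=$  input=g $  — error: stack empty but input remains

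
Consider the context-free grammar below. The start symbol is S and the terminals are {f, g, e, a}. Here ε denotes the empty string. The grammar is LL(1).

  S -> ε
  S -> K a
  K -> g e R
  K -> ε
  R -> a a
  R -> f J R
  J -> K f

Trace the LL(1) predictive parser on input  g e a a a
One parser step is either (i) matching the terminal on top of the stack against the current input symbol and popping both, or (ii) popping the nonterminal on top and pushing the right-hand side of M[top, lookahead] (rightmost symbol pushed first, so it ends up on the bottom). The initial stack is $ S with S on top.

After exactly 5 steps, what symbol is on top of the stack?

     Stack      Input        Action
  1  $ S        g e a a a $  expand S -> K a
  2  $ a K      g e a a a $  expand K -> g e R
  3  $ a R e g  g e a a a $  match g
  4  $ a R e    e a a a $    match e
  5  $ a R      a a a $      expand R -> a a
Stack after step 5: $ a a a (top = a).

a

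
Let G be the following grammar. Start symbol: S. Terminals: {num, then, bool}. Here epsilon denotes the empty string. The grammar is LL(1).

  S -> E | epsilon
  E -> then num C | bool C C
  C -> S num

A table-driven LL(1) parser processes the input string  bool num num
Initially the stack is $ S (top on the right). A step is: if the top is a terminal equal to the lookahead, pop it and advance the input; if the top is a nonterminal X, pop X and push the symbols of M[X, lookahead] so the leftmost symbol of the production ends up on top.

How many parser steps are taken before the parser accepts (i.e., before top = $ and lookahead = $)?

9

step 1: stack=$ S  input=bool num num $  — expand S -> E
step 2: stack=$ E  input=bool num num $  — expand E -> bool C C
step 3: stack=$ C C bool  input=bool num num $  — match bool
step 4: stack=$ C C  input=num num $  — expand C -> S num
step 5: stack=$ C num S  input=num num $  — expand S -> epsilon
step 6: stack=$ C num  input=num num $  — match num
step 7: stack=$ C  input=num $  — expand C -> S num
step 8: stack=$ num S  input=num $  — expand S -> epsilon
step 9: stack=$ num  input=num $  — match num
Accept reached after 9 steps.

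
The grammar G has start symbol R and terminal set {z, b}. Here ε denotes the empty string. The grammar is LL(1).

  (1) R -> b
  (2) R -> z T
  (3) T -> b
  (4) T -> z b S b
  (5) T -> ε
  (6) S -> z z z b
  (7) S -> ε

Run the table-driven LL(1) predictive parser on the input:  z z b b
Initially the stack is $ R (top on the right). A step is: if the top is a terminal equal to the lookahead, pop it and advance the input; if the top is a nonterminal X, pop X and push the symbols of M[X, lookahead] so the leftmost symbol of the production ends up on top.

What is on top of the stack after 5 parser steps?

     Stack      Input      Action
  1  $ R        z z b b $  expand R -> z T
  2  $ T z      z z b b $  match z
  3  $ T        z b b $    expand T -> z b S b
  4  $ b S b z  z b b $    match z
  5  $ b S b    b b $      match b
Stack after step 5: $ b S (top = S).

S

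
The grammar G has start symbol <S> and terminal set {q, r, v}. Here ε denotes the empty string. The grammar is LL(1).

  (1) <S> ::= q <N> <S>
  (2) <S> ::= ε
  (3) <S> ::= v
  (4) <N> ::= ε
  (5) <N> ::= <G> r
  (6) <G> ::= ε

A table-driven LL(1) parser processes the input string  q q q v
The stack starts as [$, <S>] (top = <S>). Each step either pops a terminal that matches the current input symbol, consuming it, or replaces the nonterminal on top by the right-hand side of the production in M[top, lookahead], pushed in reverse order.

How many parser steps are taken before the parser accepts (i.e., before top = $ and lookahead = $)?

11

      Stack        Input      Action
   1  $ <S>        q q q v $  expand <S> ::= q <N> <S>
   2  $ <S> <N> q  q q q v $  match q
   3  $ <S> <N>    q q v $    expand <N> ::= ε
   4  $ <S>        q q v $    expand <S> ::= q <N> <S>
   5  $ <S> <N> q  q q v $    match q
   6  $ <S> <N>    q v $      expand <N> ::= ε
   7  $ <S>        q v $      expand <S> ::= q <N> <S>
   8  $ <S> <N> q  q v $      match q
   9  $ <S> <N>    v $        expand <N> ::= ε
  10  $ <S>        v $        expand <S> ::= v
  11  $ v          v $        match v
Accept reached after 11 steps.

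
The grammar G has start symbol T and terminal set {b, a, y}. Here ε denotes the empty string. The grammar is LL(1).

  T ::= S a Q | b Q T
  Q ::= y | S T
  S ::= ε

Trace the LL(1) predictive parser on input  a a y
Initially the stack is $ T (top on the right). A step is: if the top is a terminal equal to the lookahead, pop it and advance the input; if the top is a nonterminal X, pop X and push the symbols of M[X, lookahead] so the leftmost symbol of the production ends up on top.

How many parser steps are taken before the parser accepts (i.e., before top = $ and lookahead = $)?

10

step 1: stack=$ T  input=a a y $  — expand T ::= S a Q
step 2: stack=$ Q a S  input=a a y $  — expand S ::= ε
step 3: stack=$ Q a  input=a a y $  — match a
step 4: stack=$ Q  input=a y $  — expand Q ::= S T
step 5: stack=$ T S  input=a y $  — expand S ::= ε
step 6: stack=$ T  input=a y $  — expand T ::= S a Q
step 7: stack=$ Q a S  input=a y $  — expand S ::= ε
step 8: stack=$ Q a  input=a y $  — match a
step 9: stack=$ Q  input=y $  — expand Q ::= y
step 10: stack=$ y  input=y $  — match y
Accept reached after 10 steps.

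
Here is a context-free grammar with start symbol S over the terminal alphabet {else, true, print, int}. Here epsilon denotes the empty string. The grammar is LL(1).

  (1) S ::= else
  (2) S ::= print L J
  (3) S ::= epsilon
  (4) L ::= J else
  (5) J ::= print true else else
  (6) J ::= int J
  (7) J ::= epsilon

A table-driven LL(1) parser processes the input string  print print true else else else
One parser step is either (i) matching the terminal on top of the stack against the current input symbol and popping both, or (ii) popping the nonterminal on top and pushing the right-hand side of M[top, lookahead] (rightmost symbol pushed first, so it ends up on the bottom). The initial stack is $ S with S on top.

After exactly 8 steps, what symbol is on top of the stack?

else

step 1: stack=$ S  input=print print true else else else $  — expand S ::= print L J
step 2: stack=$ J L print  input=print print true else else else $  — match print
step 3: stack=$ J L  input=print true else else else $  — expand L ::= J else
step 4: stack=$ J else J  input=print true else else else $  — expand J ::= print true else else
step 5: stack=$ J else else else true print  input=print true else else else $  — match print
step 6: stack=$ J else else else true  input=true else else else $  — match true
step 7: stack=$ J else else else  input=else else else $  — match else
step 8: stack=$ J else else  input=else else $  — match else
Stack after step 8: $ J else (top = else).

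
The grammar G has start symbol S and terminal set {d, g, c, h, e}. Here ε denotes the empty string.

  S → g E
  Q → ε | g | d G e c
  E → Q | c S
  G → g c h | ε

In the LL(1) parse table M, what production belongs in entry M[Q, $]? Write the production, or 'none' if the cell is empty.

Q → ε

FIRST(S): from S→g E we get {g}. So FIRST(S) = {g}.
FIRST(Q): from Q→ε we get {ε}; from Q→g we get {g}; from Q→d G e c we get {d}. So FIRST(Q) = {ε, d, g}.
FIRST(G): from G→g c h we get {g}; from G→ε we get {ε}. So FIRST(G) = {ε, g}.
FIRST(E): from E→Q we get {ε, d, g}; from E→c S we get {c}. So FIRST(E) = {ε, c, d, g}.
FOLLOW(S) includes $ since S is the start symbol.
FOLLOW(E): in S→g E, the suffix after E is empty, so FOLLOW(E) ⊇ FOLLOW(S) = {$}. Thus FOLLOW(E) = {$}.
FOLLOW(Q): in E→Q, the suffix after Q is empty, so FOLLOW(Q) ⊇ FOLLOW(E) = {$}. Thus FOLLOW(Q) = {$}.
For Q → ε: FIRST(ε) = {ε}, so it goes in M[Q, t] for t ∈ {}; since ε ∈ FIRST, also for every t ∈ FOLLOW(Q) = {$}.
For Q → g: FIRST(g) = {g}, so it goes in M[Q, t] for t ∈ {g}.
For Q → d G e c: FIRST(d G e c) = {d}, so it goes in M[Q, t] for t ∈ {d}.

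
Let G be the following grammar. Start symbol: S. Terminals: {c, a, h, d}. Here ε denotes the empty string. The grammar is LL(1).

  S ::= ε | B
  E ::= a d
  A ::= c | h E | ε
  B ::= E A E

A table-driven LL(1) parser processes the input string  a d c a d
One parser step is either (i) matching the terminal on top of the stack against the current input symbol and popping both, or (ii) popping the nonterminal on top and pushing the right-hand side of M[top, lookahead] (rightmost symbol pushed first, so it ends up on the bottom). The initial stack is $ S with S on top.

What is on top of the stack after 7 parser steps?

step 1: stack=$ S  input=a d c a d $  — expand S ::= B
step 2: stack=$ B  input=a d c a d $  — expand B ::= E A E
step 3: stack=$ E A E  input=a d c a d $  — expand E ::= a d
step 4: stack=$ E A d a  input=a d c a d $  — match a
step 5: stack=$ E A d  input=d c a d $  — match d
step 6: stack=$ E A  input=c a d $  — expand A ::= c
step 7: stack=$ E c  input=c a d $  — match c
Stack after step 7: $ E (top = E).

E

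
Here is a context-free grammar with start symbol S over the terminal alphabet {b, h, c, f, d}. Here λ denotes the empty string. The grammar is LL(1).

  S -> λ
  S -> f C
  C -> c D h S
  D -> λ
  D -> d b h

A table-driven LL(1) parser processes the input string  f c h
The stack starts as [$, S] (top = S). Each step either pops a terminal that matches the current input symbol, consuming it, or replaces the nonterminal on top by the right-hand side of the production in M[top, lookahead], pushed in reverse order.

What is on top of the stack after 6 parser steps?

     Stack      Input    Action
  1  $ S        f c h $  expand S -> f C
  2  $ C f      f c h $  match f
  3  $ C        c h $    expand C -> c D h S
  4  $ S h D c  c h $    match c
  5  $ S h D    h $      expand D -> λ
  6  $ S h      h $      match h
Stack after step 6: $ S (top = S).

S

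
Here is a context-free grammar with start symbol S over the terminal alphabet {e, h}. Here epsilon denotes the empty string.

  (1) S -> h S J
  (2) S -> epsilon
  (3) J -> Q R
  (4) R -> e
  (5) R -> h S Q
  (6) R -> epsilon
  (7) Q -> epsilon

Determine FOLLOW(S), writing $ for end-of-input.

{$, e, h}

FIRST(S): from S->h S J we get {h}; from S->epsilon we get {epsilon}. So FIRST(S) = {epsilon, h}.
FIRST(R): from R->e we get {e}; from R->h S Q we get {h}; from R->epsilon we get {epsilon}. So FIRST(R) = {epsilon, e, h}.
FIRST(Q): from Q->epsilon we get {epsilon}. So FIRST(Q) = {epsilon}.
FIRST(J): from J->Q R we get {epsilon, e, h}. So FIRST(J) = {epsilon, e, h}.
FOLLOW(S) includes $ since S is the start symbol.
FOLLOW(S): in S->h S J, S is followed by J with FIRST {epsilon, e, h}; in S->h S J, the suffix after S is nullable (adds nothing new); in R->h S Q, S is followed by Q with FIRST {epsilon}; in R->h S Q, the suffix after S is nullable, so FOLLOW(S) ⊇ FOLLOW(R) = {$, e, h}. Thus FOLLOW(S) = {$, e, h}.
FOLLOW(J): in S->h S J, the suffix after J is empty, so FOLLOW(J) ⊇ FOLLOW(S) = {$, e, h}. Thus FOLLOW(J) = {$, e, h}.
FOLLOW(R): in J->Q R, the suffix after R is empty, so FOLLOW(R) ⊇ FOLLOW(J) = {$, e, h}. Thus FOLLOW(R) = {$, e, h}.
FOLLOW(Q): in J->Q R, Q is followed by R with FIRST {epsilon, e, h}; in J->Q R, the suffix after Q is nullable, so FOLLOW(Q) ⊇ FOLLOW(J) = {$, e, h}; in R->h S Q, the suffix after Q is empty, so FOLLOW(Q) ⊇ FOLLOW(R) = {$, e, h}. Thus FOLLOW(Q) = {$, e, h}.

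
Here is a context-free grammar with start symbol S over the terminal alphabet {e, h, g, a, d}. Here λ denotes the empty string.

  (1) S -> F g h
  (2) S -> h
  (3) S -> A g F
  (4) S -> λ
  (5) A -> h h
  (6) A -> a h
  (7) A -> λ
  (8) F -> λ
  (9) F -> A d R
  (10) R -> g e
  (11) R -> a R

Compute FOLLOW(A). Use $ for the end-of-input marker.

{d, g}

FIRST(A) = {λ, a, h}
FIRST(R) = {a, g}
FIRST(F) = {λ, a, d, h}  (via A d R)
FIRST(S) = {λ, a, d, g, h}  (via F g h, A g F)
FOLLOW(S) includes $ since S is the start symbol.
FOLLOW(S): S appears on no right-hand side. Thus FOLLOW(S) = {$}.
FOLLOW(A): in S->A g F, A is followed by g F with FIRST {g}; in F->A d R, A is followed by d R with FIRST {d}. Thus FOLLOW(A) = {d, g}.
FOLLOW(F): in S->F g h, F is followed by g h with FIRST {g}; in S->A g F, the suffix after F is empty, so FOLLOW(F) ⊇ FOLLOW(S) = {$}. Thus FOLLOW(F) = {$, g}.
FOLLOW(R): in F->A d R, the suffix after R is empty, so FOLLOW(R) ⊇ FOLLOW(F) = {$, g}; in R->a R, the suffix after R is empty (adds nothing new). Thus FOLLOW(R) = {$, g}.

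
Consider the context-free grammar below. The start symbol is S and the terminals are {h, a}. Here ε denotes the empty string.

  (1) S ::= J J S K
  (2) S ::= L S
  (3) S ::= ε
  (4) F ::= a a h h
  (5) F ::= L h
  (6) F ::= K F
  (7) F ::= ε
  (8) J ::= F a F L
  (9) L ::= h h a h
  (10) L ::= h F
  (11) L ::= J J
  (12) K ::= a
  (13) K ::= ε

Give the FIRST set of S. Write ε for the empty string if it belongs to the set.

FIRST(K): from K::=a we get {a}; from K::=ε we get {ε}. So FIRST(K) = {ε, a}.
FIRST(S): from S::=J J S K we get {a, h}; from S::=L S we get {a, h}; from S::=ε we get {ε}. So FIRST(S) = {ε, a, h}.
FIRST(F): from F::=a a h h we get {a}; from F::=L h we get {a, h}; from F::=K F we get {ε, a, h}; from F::=ε we get {ε}. So FIRST(F) = {ε, a, h}.
FIRST(J): from J::=F a F L we get {a, h}. So FIRST(J) = {a, h}.
FIRST(L): from L::=h h a h we get {h}; from L::=h F we get {h}; from L::=J J we get {a, h}. So FIRST(L) = {a, h}.

{ε, a, h}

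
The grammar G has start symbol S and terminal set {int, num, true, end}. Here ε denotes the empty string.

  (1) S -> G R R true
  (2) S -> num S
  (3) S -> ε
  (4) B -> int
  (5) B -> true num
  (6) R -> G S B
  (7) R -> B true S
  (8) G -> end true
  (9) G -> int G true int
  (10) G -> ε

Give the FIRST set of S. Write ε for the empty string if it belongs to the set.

FIRST(B) = {int, true}
FIRST(G) = {ε, end, int}
FIRST(S) = {ε, end, int, num, true}  (via G R R true)
FIRST(R) = {end, int, num, true}  (via G S B, B true S)

{ε, end, int, num, true}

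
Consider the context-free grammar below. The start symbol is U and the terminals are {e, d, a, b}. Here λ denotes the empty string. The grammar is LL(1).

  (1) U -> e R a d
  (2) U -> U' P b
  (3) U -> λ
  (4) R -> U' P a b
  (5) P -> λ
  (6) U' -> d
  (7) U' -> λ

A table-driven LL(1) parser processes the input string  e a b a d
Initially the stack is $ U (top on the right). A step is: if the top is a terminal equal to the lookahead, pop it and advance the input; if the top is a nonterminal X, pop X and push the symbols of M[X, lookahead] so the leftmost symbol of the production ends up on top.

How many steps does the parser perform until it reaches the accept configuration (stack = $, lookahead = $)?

step 1: stack=$ U  input=e a b a d $  — expand U -> e R a d
step 2: stack=$ d a R e  input=e a b a d $  — match e
step 3: stack=$ d a R  input=a b a d $  — expand R -> U' P a b
step 4: stack=$ d a b a P U'  input=a b a d $  — expand U' -> λ
step 5: stack=$ d a b a P  input=a b a d $  — expand P -> λ
step 6: stack=$ d a b a  input=a b a d $  — match a
step 7: stack=$ d a b  input=b a d $  — match b
step 8: stack=$ d a  input=a d $  — match a
step 9: stack=$ d  input=d $  — match d
Accept reached after 9 steps.

9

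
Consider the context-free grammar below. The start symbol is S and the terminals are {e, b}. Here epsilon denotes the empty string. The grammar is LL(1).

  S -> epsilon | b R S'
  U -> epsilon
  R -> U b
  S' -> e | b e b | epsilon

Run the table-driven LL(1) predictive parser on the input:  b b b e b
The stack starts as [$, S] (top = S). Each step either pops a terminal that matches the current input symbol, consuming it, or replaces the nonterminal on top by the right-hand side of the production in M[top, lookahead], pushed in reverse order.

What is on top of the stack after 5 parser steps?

S'

     Stack     Input        Action
  1  $ S       b b b e b $  expand S -> b R S'
  2  $ S' R b  b b b e b $  match b
  3  $ S' R    b b e b $    expand R -> U b
  4  $ S' b U  b b e b $    expand U -> epsilon
  5  $ S' b    b b e b $    match b
Stack after step 5: $ S' (top = S').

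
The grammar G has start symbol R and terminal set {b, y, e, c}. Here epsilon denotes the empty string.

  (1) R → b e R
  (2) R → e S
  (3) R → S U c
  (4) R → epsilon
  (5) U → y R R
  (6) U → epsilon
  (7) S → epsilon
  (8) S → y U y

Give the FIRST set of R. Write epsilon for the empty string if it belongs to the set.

FIRST(U) = {epsilon, y}
FIRST(S) = {epsilon, y}
FIRST(R) = {epsilon, b, c, e, y}  (via S U c)

{epsilon, b, c, e, y}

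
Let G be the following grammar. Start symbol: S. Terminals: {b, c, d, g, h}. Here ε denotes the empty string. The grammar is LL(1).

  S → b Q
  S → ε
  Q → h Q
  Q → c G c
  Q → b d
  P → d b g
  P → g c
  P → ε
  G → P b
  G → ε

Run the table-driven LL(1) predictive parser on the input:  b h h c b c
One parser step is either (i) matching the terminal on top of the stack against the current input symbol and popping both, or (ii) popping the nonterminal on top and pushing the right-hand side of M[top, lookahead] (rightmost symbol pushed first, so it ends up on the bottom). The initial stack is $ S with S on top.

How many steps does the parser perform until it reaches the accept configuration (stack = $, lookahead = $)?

12

      Stack    Input          Action
   1  $ S      b h h c b c $  expand S → b Q
   2  $ Q b    b h h c b c $  match b
   3  $ Q      h h c b c $    expand Q → h Q
   4  $ Q h    h h c b c $    match h
   5  $ Q      h c b c $      expand Q → h Q
   6  $ Q h    h c b c $      match h
   7  $ Q      c b c $        expand Q → c G c
   8  $ c G c  c b c $        match c
   9  $ c G    b c $          expand G → P b
  10  $ c b P  b c $          expand P → ε
  11  $ c b    b c $          match b
  12  $ c      c $            match c
Accept reached after 12 steps.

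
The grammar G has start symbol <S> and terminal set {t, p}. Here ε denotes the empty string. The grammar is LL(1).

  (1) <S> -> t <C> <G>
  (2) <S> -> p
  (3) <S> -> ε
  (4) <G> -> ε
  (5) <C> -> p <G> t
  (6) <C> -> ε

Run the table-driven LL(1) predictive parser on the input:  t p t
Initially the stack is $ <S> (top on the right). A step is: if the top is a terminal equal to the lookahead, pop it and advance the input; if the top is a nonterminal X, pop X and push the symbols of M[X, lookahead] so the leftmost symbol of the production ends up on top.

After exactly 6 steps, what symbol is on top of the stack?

     Stack          Input    Action
  1  $ <S>          t p t $  expand <S> -> t <C> <G>
  2  $ <G> <C> t    t p t $  match t
  3  $ <G> <C>      p t $    expand <C> -> p <G> t
  4  $ <G> t <G> p  p t $    match p
  5  $ <G> t <G>    t $      expand <G> -> ε
  6  $ <G> t        t $      match t
Stack after step 6: $ <G> (top = <G>).

<G>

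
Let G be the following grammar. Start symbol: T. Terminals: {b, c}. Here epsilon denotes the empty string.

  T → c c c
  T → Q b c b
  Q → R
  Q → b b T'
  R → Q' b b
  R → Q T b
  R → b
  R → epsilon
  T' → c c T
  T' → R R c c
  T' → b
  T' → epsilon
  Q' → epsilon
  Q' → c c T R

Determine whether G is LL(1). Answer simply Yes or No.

FIRST(T) = {b, c}
FIRST(Q) = {epsilon, b, c}
FIRST(R) = {epsilon, b, c}
FIRST(T') = {epsilon, b, c}
FIRST(Q') = {epsilon, c}
FOLLOW(T) = {$, b, c}
FOLLOW(Q) = {b, c}
FOLLOW(R) = {b, c}
FOLLOW(T') = {b, c}
FOLLOW(Q') = {b}
Cell M[Q, b] receives both Q → R and Q → b b T' — the grammar is not LL(1).

No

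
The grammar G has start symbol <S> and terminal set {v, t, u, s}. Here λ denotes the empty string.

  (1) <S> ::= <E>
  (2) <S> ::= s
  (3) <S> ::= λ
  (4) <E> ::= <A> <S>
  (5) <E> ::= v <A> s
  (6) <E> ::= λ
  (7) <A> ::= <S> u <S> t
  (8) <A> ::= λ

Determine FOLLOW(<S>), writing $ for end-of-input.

FIRST(<S>): from <S>::=<E> we get {λ, s, u, v}; from <S>::=s we get {s}; from <S>::=λ we get {λ}. So FIRST(<S>) = {λ, s, u, v}.
FIRST(<A>): from <A>::=<S> u <S> t we get {s, u, v}; from <A>::=λ we get {λ}. So FIRST(<A>) = {λ, s, u, v}.
FIRST(<E>): from <E>::=<A> <S> we get {λ, s, u, v}; from <E>::=v <A> s we get {v}; from <E>::=λ we get {λ}. So FIRST(<E>) = {λ, s, u, v}.
FOLLOW(<S>) includes $ since <S> is the start symbol.
FOLLOW(<S>): in <E>::=<A> <S>, the suffix after <S> is empty, so FOLLOW(<S>) ⊇ FOLLOW(<E>) = {$, t, u}; in <A>::=<S> u <S> t (occurrence 1), <S> is followed by u <S> t with FIRST {u}; in <A>::=<S> u <S> t (occurrence 2), <S> is followed by t with FIRST {t}. Thus FOLLOW(<S>) = {$, t, u}.
FOLLOW(<E>): in <S>::=<E>, the suffix after <E> is empty, so FOLLOW(<E>) ⊇ FOLLOW(<S>) = {$, t, u}. Thus FOLLOW(<E>) = {$, t, u}.
FOLLOW(<A>): in <E>::=<A> <S>, <A> is followed by <S> with FIRST {λ, s, u, v}; in <E>::=<A> <S>, the suffix after <A> is nullable, so FOLLOW(<A>) ⊇ FOLLOW(<E>) = {$, t, u}; in <E>::=v <A> s, <A> is followed by s with FIRST {s}. Thus FOLLOW(<A>) = {$, s, t, u, v}.

{$, t, u}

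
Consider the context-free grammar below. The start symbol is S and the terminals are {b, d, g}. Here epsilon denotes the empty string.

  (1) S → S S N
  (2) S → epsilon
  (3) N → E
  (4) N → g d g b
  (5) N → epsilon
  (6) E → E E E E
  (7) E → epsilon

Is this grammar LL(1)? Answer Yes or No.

No

FIRST(S) = {epsilon, g}
FIRST(N) = {epsilon, g}
FIRST(E) = {epsilon}
FOLLOW(S) = {$, g}
FOLLOW(N) = {$, g}
FOLLOW(E) = {$, g}
Cell M[E, $] receives both E → E E E E and E → epsilon — the grammar is not LL(1).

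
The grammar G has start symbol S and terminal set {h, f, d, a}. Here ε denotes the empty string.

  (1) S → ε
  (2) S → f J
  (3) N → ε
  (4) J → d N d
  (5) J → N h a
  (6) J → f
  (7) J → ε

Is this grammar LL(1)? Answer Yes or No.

FIRST(S) = {ε, f}
FIRST(N) = {ε}
FIRST(J) = {ε, d, f, h}
FOLLOW(S) = {$}
FOLLOW(N) = {d, h}
FOLLOW(J) = {$}
Each cell of M receives at most one production.

Yes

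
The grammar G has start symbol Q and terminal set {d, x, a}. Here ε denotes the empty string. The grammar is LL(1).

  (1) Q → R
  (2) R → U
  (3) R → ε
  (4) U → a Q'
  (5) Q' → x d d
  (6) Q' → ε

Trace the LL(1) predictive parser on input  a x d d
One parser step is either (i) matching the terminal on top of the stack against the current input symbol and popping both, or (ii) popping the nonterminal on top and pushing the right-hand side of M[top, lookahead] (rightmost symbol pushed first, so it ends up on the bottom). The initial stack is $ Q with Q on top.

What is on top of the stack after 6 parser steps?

     Stack    Input      Action
  1  $ Q      a x d d $  expand Q → R
  2  $ R      a x d d $  expand R → U
  3  $ U      a x d d $  expand U → a Q'
  4  $ Q' a   a x d d $  match a
  5  $ Q'     x d d $    expand Q' → x d d
  6  $ d d x  x d d $    match x
Stack after step 6: $ d d (top = d).

d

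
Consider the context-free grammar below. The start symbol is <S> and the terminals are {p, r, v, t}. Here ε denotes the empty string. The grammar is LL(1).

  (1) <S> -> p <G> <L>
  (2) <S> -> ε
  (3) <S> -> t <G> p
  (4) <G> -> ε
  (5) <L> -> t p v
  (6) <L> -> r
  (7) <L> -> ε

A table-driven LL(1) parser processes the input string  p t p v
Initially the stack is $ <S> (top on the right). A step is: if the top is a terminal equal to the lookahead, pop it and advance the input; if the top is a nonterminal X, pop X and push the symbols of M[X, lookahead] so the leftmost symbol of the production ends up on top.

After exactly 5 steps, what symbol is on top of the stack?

     Stack        Input      Action
  1  $ <S>        p t p v $  expand <S> -> p <G> <L>
  2  $ <L> <G> p  p t p v $  match p
  3  $ <L> <G>    t p v $    expand <G> -> ε
  4  $ <L>        t p v $    expand <L> -> t p v
  5  $ v p t      t p v $    match t
Stack after step 5: $ v p (top = p).

p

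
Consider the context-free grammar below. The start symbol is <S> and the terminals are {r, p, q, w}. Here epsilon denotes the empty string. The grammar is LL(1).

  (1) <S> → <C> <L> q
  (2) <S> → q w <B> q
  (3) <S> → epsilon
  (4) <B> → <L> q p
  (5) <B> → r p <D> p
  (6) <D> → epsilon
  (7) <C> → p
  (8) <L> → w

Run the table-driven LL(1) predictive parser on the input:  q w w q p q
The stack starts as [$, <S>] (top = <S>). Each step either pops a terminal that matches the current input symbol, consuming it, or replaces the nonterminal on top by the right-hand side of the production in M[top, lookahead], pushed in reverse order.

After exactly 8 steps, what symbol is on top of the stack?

     Stack        Input          Action
  1  $ <S>        q w w q p q $  expand <S> → q w <B> q
  2  $ q <B> w q  q w w q p q $  match q
  3  $ q <B> w    w w q p q $    match w
  4  $ q <B>      w q p q $      expand <B> → <L> q p
  5  $ q p q <L>  w q p q $      expand <L> → w
  6  $ q p q w    w q p q $      match w
  7  $ q p q      q p q $        match q
  8  $ q p        p q $          match p
Stack after step 8: $ q (top = q).

q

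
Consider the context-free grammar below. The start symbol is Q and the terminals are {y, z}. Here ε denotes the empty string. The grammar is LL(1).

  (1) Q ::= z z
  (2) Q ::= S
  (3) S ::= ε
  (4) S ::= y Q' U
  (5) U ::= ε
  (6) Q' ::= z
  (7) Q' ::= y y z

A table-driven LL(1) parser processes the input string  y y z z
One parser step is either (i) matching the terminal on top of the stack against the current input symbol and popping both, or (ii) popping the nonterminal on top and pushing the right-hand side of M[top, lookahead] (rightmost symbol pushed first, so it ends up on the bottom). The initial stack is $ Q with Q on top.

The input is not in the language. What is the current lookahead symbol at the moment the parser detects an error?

     Stack      Input      Action
  1  $ Q        y y z z $  expand Q ::= S
  2  $ S        y y z z $  expand S ::= y Q' U
  3  $ U Q' y   y y z z $  match y
  4  $ U Q'     y z z $    expand Q' ::= y y z
  5  $ U z y y  y z z $    match y
  6  $ U z y    z z $      error: top is terminal y but lookahead is z

z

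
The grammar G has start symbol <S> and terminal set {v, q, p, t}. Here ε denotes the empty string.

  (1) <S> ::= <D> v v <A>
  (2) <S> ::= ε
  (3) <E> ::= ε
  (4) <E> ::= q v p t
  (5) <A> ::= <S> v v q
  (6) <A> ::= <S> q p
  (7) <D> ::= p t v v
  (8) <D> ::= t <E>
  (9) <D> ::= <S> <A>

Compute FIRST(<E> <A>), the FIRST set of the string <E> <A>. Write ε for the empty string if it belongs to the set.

{p, q, t, v}

FIRST(<E>) = {ε, q}
FIRST(<S>) = {ε, p, q, t, v}  (via <D> v v <A>)
FIRST(<A>) = {p, q, t, v}  (via <S> v v q, <S> q p)
FIRST(<D>) = {p, q, t, v}  (via <S> <A>)
FIRST(<E> <A>): take FIRST of each symbol in turn, carrying on past any symbol whose FIRST contains ε; result {p, q, t, v}.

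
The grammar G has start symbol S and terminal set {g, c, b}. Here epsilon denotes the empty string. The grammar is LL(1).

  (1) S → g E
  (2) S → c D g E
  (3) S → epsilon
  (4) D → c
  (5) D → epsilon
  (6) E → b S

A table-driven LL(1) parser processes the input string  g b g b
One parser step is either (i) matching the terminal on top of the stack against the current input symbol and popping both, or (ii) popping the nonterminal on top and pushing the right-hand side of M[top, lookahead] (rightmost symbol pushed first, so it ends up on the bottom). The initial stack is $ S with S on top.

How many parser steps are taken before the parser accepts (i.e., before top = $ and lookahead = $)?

     Stack  Input      Action
  1  $ S    g b g b $  expand S → g E
  2  $ E g  g b g b $  match g
  3  $ E    b g b $    expand E → b S
  4  $ S b  b g b $    match b
  5  $ S    g b $      expand S → g E
  6  $ E g  g b $      match g
  7  $ E    b $        expand E → b S
  8  $ S b  b $        match b
  9  $ S    $          expand S → epsilon
Accept reached after 9 steps.

9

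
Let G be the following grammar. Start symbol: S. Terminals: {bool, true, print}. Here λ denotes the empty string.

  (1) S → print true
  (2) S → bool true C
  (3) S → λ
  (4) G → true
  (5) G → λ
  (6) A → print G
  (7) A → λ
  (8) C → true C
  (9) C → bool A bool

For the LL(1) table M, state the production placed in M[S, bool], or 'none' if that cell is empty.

FIRST(S) = {λ, bool, print}
FIRST(G) = {λ, true}
FIRST(A) = {λ, print}
FIRST(C) = {bool, true}
FOLLOW(S) includes $ since S is the start symbol.
FOLLOW(S): S appears on no right-hand side. Thus FOLLOW(S) = {$}.
For S → print true: FIRST(print true) = {print}, so it goes in M[S, t] for t ∈ {print}.
For S → bool true C: FIRST(bool true C) = {bool}, so it goes in M[S, t] for t ∈ {bool}.
For S → λ: FIRST(λ) = {λ}, so it goes in M[S, t] for t ∈ {}; since λ ∈ FIRST, also for every t ∈ FOLLOW(S) = {$}.

S → bool true C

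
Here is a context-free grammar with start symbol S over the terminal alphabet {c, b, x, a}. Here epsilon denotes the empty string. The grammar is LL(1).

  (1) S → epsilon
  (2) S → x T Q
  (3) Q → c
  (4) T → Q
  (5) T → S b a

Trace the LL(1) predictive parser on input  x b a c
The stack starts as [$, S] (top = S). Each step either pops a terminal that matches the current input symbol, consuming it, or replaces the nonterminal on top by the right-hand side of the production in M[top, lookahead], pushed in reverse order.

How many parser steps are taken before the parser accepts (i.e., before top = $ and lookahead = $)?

step 1: stack=$ S  input=x b a c $  — expand S → x T Q
step 2: stack=$ Q T x  input=x b a c $  — match x
step 3: stack=$ Q T  input=b a c $  — expand T → S b a
step 4: stack=$ Q a b S  input=b a c $  — expand S → epsilon
step 5: stack=$ Q a b  input=b a c $  — match b
step 6: stack=$ Q a  input=a c $  — match a
step 7: stack=$ Q  input=c $  — expand Q → c
step 8: stack=$ c  input=c $  — match c
Accept reached after 8 steps.

8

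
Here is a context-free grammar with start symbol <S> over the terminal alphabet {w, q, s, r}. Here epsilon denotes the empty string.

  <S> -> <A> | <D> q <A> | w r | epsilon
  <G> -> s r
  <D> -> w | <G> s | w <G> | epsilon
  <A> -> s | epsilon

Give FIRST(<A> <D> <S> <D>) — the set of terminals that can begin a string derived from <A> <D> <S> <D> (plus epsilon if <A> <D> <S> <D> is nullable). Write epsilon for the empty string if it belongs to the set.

FIRST(<G>) = {s}
FIRST(<A>) = {epsilon, s}
FIRST(<D>) = {epsilon, s, w}  (via <G> s)
FIRST(<S>) = {epsilon, q, s, w}  (via <A>, <D> q <A>)
FIRST(<A> <D> <S> <D>): take FIRST of each symbol in turn, carrying on past any symbol whose FIRST contains epsilon; result {epsilon, q, s, w}.

{epsilon, q, s, w}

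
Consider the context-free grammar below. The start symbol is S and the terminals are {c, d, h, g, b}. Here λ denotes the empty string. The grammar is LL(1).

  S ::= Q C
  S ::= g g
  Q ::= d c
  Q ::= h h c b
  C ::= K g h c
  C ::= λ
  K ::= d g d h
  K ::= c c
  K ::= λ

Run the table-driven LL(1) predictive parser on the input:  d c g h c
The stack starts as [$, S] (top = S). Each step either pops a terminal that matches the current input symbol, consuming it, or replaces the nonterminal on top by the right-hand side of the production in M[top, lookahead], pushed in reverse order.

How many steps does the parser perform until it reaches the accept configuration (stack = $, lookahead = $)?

     Stack      Input        Action
  1  $ S        d c g h c $  expand S ::= Q C
  2  $ C Q      d c g h c $  expand Q ::= d c
  3  $ C c d    d c g h c $  match d
  4  $ C c      c g h c $    match c
  5  $ C        g h c $      expand C ::= K g h c
  6  $ c h g K  g h c $      expand K ::= λ
  7  $ c h g    g h c $      match g
  8  $ c h      h c $        match h
  9  $ c        c $          match c
Accept reached after 9 steps.

9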